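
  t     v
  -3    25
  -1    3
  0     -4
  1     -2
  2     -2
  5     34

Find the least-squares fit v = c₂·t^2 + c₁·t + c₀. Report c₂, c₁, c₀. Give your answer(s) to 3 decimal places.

c₂ = 2.084, c₁ = -3.089, c₀ = -2.834

Sums needed: Σt^2·t^2 = 724, Σt^2·t = 106, Σt^2 = 40, Σt·t = 40, Σt = 4, Σ1 = 6.
And Σt^2·v = 1068, Σt·v = 86, Σv = 54.
Inverting the 3×3 Gram matrix, [c₂, c₁, c₀]ᵀ = [2407/1155, -3568/1155, -1091/385]ᵀ.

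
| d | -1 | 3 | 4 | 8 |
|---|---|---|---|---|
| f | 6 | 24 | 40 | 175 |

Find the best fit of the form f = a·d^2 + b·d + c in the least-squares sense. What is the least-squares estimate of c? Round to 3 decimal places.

c = 1.496

From the data, Σd^2·d^2 = 4434, Σd^2·d = 602, Σd^2 = 90, Σd·d = 90, Σd = 14, Σ1 = 4.
Right-hand side: Σd^2·f = 12062, Σd·f = 1626, Σf = 245.
Normal equations: [[4434, 602, 90]; [602, 90, 14]; [90, 14, 4]]·[a, b, c]ᵀ = [12062, 1626, 245]ᵀ.
Row-reducing yields a = 117/40, b = -2839/1640, c = 1227/820.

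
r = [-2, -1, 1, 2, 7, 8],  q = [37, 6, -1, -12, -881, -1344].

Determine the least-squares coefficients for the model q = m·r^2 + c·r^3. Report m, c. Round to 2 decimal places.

Compute the Gram sums: Σr^2·r^2 = 6531, Σr^2·r^3 = 49575, Σr^3·r^3 = 379923.
And Σr^2·q = -129080, Σr^3·q = -990710.
MᵀM·[m, c]ᵀ = Mᵀq becomes [[6531, 49575]; [49575, 379923]]·[m, c]ᵀ = [-129080, -990710]ᵀ.
det = 6531·379923 − 49575² = 23596488.
m = ((-129080)·379923 − 49575·(-990710))/23596488 = 425215/135612; c = (6531·(-990710) − 49575·(-129080))/23596488 = -409115/135612.

m = 3.14, c = -3.02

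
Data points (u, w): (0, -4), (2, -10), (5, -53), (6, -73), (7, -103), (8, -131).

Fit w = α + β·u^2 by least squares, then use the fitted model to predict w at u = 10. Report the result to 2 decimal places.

Forming AᵀA = [[6, 178]; [178, 8434]] and Aᵀw = [-374, -17424]ᵀ gives AᵀA·[α, β]ᵀ = Aᵀw.
Δ = 6·8434 − 178² = 18920.
α = ((-374)·8434 − 178·(-17424))/18920 = -1201/430; β = (6·(-17424) − 178·(-374))/18920 = -863/430.
At u = 10: ŵ = (-1201/430)·(1) + (-863/430)·(100) = -87501/430.

ŵ = -203.49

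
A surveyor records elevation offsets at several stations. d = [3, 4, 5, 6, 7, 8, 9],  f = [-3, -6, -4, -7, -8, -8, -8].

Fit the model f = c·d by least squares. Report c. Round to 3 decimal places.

Compute the Gram sums: Σd·d = 280.
Moment sums: Σd·f = -287.
MᵀM·[c]ᵀ = Mᵀf becomes [[280]]·[c]ᵀ = [-287]ᵀ.
Hence c = -287 / 280 ≈ -1.025.

c = -1.025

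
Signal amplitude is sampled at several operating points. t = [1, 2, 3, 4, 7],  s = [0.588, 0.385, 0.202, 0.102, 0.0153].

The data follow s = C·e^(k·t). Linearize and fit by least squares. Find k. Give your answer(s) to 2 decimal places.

With ln sᵢ as the transformed response and tᵢ as the regressor:
Over the data: Σt = 17.0000, Σ(t)² = 79.0000, Σln s = -9.5477, Σt·ln s = -45.6290.
Normal system: [[79.0000, 17.0000]; [17.0000, 5]]·[k, ln C]ᵀ = [-45.6290, -9.5477]ᵀ.
Δ = 79.0000·5 − (17.0000)² = 106.0000; k = (-45.6290·5 − 17.0000·-9.5477)/106.0000 = -0.62107, ln C = (79.0000·-9.5477 − 17.0000·-45.6290)/106.0000 = 0.20210.

k = -0.62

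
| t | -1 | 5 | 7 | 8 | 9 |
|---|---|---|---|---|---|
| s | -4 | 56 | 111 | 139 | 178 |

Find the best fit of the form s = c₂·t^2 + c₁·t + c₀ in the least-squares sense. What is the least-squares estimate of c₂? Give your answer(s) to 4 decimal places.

The normal system XᵀX·[c₂, c₁, c₀]ᵀ = Xᵀs is [[13684, 1708, 220]; [1708, 220, 28]; [220, 28, 5]]·[c₂, c₁, c₀]ᵀ = [30149, 3775, 480]ᵀ.
Solving the 3×3 system (Gaussian elimination) gives c₂ = 33263/16548, c₁ = 2435/1182, c₀ = -5489/1379.

c₂ = 2.0101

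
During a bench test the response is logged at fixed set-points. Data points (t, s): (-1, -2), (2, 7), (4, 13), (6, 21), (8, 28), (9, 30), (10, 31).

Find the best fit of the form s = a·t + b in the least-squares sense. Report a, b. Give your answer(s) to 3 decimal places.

Compute the Gram sums: Σt·t = 302, Σt = 38, Σ1 = 7.
Right-hand side: Σt·s = 998, Σs = 128.
Normal equations: [[302, 38]; [38, 7]]·[a, b]ᵀ = [998, 128]ᵀ.
Eliminating b: 7·(row 1) − 38·(row 2) gives 670·a = 7·998 − 38·128 = 2122, so a = 1061/335.
Then b = (128 − 38·(1061/335))/7 = 366/335.

a = 3.167, b = 1.093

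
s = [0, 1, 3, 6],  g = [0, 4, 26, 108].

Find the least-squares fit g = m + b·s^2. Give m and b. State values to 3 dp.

Forming AᵀA = [[4, 46]; [46, 1378]] and Aᵀg = [138, 4126]ᵀ gives AᵀA·[m, b]ᵀ = Aᵀg.
Δ = 4·1378 − 46² = 3396.
m = (138·1378 − 46·4126)/3396 = 92/849; b = (4·4126 − 46·138)/3396 = 2539/849.

m = 0.108, b = 2.991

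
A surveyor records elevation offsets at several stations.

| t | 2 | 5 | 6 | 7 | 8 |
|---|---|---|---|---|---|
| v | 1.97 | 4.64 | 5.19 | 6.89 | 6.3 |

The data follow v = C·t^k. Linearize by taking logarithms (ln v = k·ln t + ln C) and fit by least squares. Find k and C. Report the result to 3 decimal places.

With ln vᵢ as the transformed response and ln tᵢ as the regressor:
Over the data: Σln t = 8.1197, Σ(ln t)² = 14.3918, Σln v = 7.6301, Σln t·ln v = 13.4736.
Normal system: [[14.3918, 8.1197]; [8.1197, 5]]·[k, ln C]ᵀ = [13.4736, 7.6301]ᵀ.
Slope k = (n·Σln t·ln v − Σln t·Σln v)/(n·Σ(ln t)² − (Σln t)²) = (5·13.4736 − 8.1197·7.6301)/6.0295 = 0.89792; ln C = (Σln v − k·Σln t)/n = 0.06786, so C = exp(0.06786) = 1.07021.

k = 0.898, C = 1.070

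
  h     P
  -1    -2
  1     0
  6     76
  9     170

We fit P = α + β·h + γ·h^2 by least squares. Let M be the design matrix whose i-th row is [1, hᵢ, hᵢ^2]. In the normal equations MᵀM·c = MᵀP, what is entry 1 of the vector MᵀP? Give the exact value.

244

Entry 1 ↔ basis 1, so (MᵀP)_{1} = Σᵢ Pᵢ = (1)·(-2) + (1)·(0) + (1)·(76) + (1)·(170) = 244.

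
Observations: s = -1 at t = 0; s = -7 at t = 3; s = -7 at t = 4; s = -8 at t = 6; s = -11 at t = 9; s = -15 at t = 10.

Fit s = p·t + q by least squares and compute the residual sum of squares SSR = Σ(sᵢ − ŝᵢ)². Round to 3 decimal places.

From the data, Σt·t = 242, Σt = 32, Σ1 = 6.
For Aᵀs: Σt·s = -346, Σs = -49.
So AᵀA·[p, q]ᵀ = Aᵀs: [[242, 32]; [32, 6]]·[p, q]ᵀ = [-346, -49]ᵀ.
Determinant 242·6 − 32² = 428.
p = ((-346)·6 − 32·(-49))/428 = -127/107; q = (242·(-49) − 32·(-346))/428 = -393/214.
Residuals: 179/214, -343/214, -89/214, 205/214, 325/214, -277/214; SSR = 1785/214.

SSR = 8.341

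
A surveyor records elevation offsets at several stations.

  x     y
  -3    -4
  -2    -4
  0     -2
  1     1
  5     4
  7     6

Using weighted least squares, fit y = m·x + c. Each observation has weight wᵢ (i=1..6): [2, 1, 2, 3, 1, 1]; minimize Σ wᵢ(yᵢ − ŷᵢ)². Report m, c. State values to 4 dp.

Sums needed: Σwᵢ·x·x = 99, Σwᵢ·x = 7, Σwᵢ·1 = 10.
For MᵀWy: Σwᵢ·x·y = 97, Σwᵢ·y = -3.
Normal equations: [[99, 7]; [7, 10]]·[m, c]ᵀ = [97, -3]ᵀ.
Δ = 99·10 − 7² = 941.
m = (97·10 − 7·(-3))/941 = 991/941; c = (99·(-3) − 7·97)/941 = -976/941.

m = 1.0531, c = -1.0372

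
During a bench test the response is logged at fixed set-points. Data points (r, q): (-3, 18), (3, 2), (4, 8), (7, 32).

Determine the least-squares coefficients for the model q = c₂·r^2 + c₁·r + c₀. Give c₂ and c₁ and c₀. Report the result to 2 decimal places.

c₂ = 0.99, c₁ = -2.53, c₀ = 1.46

Forming MᵀM = [[2819, 407, 83]; [407, 83, 11]; [83, 11, 4]] and Mᵀq = [1876, 208, 60]ᵀ gives MᵀM·[c₂, c₁, c₀]ᵀ = Mᵀq.
Solving the 3×3 system (Gaussian elimination) gives c₂ = 8533/8634, c₁ = -21877/8634, c₀ = 2102/1439.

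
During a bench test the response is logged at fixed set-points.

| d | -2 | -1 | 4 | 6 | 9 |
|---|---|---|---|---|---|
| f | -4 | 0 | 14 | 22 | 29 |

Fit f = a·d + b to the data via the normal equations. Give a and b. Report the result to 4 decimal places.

a = 3.0161, b = 2.5484

From the data, Σd·d = 138, Σd = 16, Σ1 = 5.
Moment sums: Σd·f = 457, Σf = 61.
Normal equations: [[138, 16]; [16, 5]]·[a, b]ᵀ = [457, 61]ᵀ.
Δ = 138·5 − 16² = 434.
a = (457·5 − 16·61)/434 = 187/62; b = (138·61 − 16·457)/434 = 79/31.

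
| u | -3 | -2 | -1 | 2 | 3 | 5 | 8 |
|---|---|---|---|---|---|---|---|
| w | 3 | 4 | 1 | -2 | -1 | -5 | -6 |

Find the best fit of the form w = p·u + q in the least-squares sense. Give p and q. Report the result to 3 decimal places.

p = -0.919, q = 0.719

Setting ∂/∂p … = 0 gives: 116·p + 12·q = -98;  12·p + 7·q = -6.
Δ = 116·7 − 12² = 668.
p = ((-98)·7 − 12·(-6))/668 = -307/334; q = (116·(-6) − 12·(-98))/668 = 120/167.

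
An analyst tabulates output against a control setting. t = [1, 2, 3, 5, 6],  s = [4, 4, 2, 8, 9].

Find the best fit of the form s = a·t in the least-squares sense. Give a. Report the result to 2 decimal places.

From the data, Σt·t = 75.
Right-hand side: Σt·s = 112.
So AᵀA·[a]ᵀ = Aᵀs: [[75]]·[a]ᵀ = [112]ᵀ.
Hence a = 112 / 75 ≈ 1.49333.

a = 1.49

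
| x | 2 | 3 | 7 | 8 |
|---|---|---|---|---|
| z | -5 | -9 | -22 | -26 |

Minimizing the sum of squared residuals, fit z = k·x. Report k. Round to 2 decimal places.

k = -3.17

The normal system AᵀA·[k]ᵀ = Aᵀz is [[126]]·[k]ᵀ = [-399]ᵀ.
k = (-399)/126 = -3.16667.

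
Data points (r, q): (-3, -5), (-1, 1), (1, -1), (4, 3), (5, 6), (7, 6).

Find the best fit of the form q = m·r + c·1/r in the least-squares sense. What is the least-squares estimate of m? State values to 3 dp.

m = 1.064

From the data, Σr·r = 101, Σr·1/r = 6, Σ1/r·1/r = 394081/176400.
Moment sums: Σr·q = 97, Σ1/r·q = 1039/420.
So AᵀA·[m, c]ᵀ = Aᵀq: [[101, 6]; [6, 394081/176400]]·[m, c]ᵀ = [97, 1039/420]ᵀ.
Eliminating c: (394081/176400)·(row 1) − 6·(row 2) gives (33451781/176400)·m = (394081/176400)·97 − 6·(1039/420) = 35607577/176400, so m = 35607577/33451781.
Then c = ((1039/420) − 6·(35607577/33451781))/(394081/176400) = -58590420/33451781.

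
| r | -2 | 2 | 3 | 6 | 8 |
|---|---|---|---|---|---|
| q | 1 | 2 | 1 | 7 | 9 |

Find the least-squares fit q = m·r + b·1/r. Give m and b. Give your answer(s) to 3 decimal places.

m = 1.207, b = -4.447

The normal equations are: 117·m + 5·b = 119;  5·m + (377/576)·b = 25/8.
det = 117·(377/576) − 5² = 3301/64.
m = (119·(377/576) − 5·(25/8))/(3301/64) = 35863/29709; b = (117·(25/8) − 5·119)/(3301/64) = -14680/3301.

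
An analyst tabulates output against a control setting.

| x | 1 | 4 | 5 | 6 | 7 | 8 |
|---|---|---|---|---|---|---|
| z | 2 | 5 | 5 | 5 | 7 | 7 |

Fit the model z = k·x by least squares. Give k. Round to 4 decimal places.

Entries of AᵀA: Σx·x = 191.
And Σx·z = 182.
Normal equations: [[191]]·[k]ᵀ = [182]ᵀ.
Hence k = 182 / 191 ≈ 0.95288.

k = 0.9529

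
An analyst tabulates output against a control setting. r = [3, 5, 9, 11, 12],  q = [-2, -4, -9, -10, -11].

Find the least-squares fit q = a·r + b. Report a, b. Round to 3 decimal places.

a = -1.017, b = 0.933

Entries of AᵀA: Σr·r = 380, Σr = 40, Σ1 = 5.
For Aᵀq: Σr·q = -349, Σq = -36.
So AᵀA·[a, b]ᵀ = Aᵀq: [[380, 40]; [40, 5]]·[a, b]ᵀ = [-349, -36]ᵀ.
Δ = 380·5 − 40² = 300.
a = ((-349)·5 − 40·(-36))/300 = -61/60; b = (380·(-36) − 40·(-349))/300 = 14/15.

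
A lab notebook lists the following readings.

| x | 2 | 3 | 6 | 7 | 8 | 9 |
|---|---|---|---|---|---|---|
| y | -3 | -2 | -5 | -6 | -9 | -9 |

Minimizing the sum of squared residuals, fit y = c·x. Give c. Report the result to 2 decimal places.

Normal-equation sums: Σx·x = 243.
And Σx·y = -237.
Normal equations: [[243]]·[c]ᵀ = [-237]ᵀ.
Hence c = -237 / 243 ≈ -0.975309.

c = -0.98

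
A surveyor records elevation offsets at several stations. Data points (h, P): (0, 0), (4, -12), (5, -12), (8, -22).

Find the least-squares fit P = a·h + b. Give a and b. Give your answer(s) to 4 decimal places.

The normal equations are: 105·a + 17·b = -284;  17·a + 4·b = -46.
Eliminating b: 4·(row 1) − 17·(row 2) gives 131·a = 4·(-284) − 17·(-46) = -354, so a = -354/131.
Then b = ((-46) − 17·(-354/131))/4 = -2/131.

a = -2.7023, b = -0.0153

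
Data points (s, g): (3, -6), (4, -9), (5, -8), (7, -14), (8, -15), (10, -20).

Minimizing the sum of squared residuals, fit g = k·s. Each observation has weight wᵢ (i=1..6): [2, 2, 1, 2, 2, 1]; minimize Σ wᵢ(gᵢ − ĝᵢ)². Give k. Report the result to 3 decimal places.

Normal-equation sums: Σwᵢ·s·s = 401.
Moment sums: Σwᵢ·s·g = -784.
Normal equations: [[401]]·[k]ᵀ = [-784]ᵀ.
Hence k = -784 / 401 ≈ -1.95511.

k = -1.955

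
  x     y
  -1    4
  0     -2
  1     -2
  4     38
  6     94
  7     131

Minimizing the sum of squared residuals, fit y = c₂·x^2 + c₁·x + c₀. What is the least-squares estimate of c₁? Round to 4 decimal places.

Entries of AᵀA: Σx^2·x^2 = 3955, Σx^2·x = 623, Σx^2 = 103, Σx·x = 103, Σx = 17, Σ1 = 6.
Right-hand side: Σx^2·y = 10413, Σx·y = 1627, Σy = 263.
Normal equations: [[3955, 623, 103]; [623, 103, 17]; [103, 17, 6]]·[c₂, c₁, c₀]ᵀ = [10413, 1627, 263]ᵀ.
Solving the 3×3 system (Gaussian elimination) gives c₂ = 94147/30720, c₁ = -74561/30720, c₀ = -9729/5120.

c₁ = -2.4271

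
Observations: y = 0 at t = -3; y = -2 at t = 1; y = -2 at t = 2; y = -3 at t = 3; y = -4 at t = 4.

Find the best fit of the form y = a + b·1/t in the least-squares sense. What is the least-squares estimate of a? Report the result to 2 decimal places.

a = -1.76

Normal-equation sums: Σ1 = 5, Σ1/t = 7/4, Σ1/t·1/t = 221/144.
And Σy = -11, Σ1/t·y = -5.
So MᵀM·[a, b]ᵀ = Mᵀy: [[5, 7/4]; [7/4, 221/144]]·[a, b]ᵀ = [-11, -5]ᵀ.
Eliminating b: (221/144)·(row 1) − (7/4)·(row 2) gives (83/18)·a = (221/144)·(-11) − (7/4)·(-5) = -1171/144, so a = -1171/664.
Then b = ((-5) − (7/4)·(-1171/664))/(221/144) = -207/166.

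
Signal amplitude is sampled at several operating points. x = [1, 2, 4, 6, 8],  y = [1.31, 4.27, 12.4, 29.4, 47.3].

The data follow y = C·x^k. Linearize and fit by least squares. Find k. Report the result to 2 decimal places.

Taking logs, ln y = k·ln x + ln C, so regress ln y on ln x.
XᵀX = [[9.9367, 5.9506]; [5.9506, 5]], rhs = [18.5738, 11.4768]ᵀ  (here Σln x = 5.9506, Σ(ln x)² = 9.9367, Σln y = 11.4768, Σln x·ln y = 18.5738).
Δ = 9.9367·5 − (5.9506)² = 14.2736; k = (18.5738·5 − 5.9506·11.4768)/14.2736 = 1.72166, ln C = (9.9367·11.4768 − 5.9506·18.5738)/14.2736 = 0.24637.

k = 1.72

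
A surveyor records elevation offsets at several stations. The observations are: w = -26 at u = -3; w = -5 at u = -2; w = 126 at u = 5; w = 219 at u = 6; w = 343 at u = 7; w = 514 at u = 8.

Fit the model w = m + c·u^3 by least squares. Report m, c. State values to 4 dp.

With design matrix M, MᵀM = [[6, 1161]; [1161, 442867]] and Mᵀw = [1171, 444613]ᵀ.
Δ = 6·442867 − 1161² = 1309281.
m = (1171·442867 − 1161·444613)/1309281 = 2401564/1309281; c = (6·444613 − 1161·1171)/1309281 = 436049/436427.

m = 1.8343, c = 0.9991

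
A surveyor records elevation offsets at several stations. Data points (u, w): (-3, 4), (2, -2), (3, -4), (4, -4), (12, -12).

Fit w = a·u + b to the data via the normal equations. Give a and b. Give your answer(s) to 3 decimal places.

Compute the Gram sums: Σu·u = 182, Σu = 18, Σ1 = 5.
And Σu·w = -188, Σw = -18.
AᵀA·[a, b]ᵀ = Aᵀw becomes [[182, 18]; [18, 5]]·[a, b]ᵀ = [-188, -18]ᵀ.
Determinant 182·5 − 18² = 586.
a = ((-188)·5 − 18·(-18))/586 = -308/293; b = (182·(-18) − 18·(-188))/586 = 54/293.

a = -1.051, b = 0.184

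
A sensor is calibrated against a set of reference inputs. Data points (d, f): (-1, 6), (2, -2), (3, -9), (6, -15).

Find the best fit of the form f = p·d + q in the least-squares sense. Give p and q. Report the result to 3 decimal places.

From the data, Σd·d = 50, Σd = 10, Σ1 = 4.
Moment sums: Σd·f = -127, Σf = -20.
MᵀM·[p, q]ᵀ = Mᵀf becomes [[50, 10]; [10, 4]]·[p, q]ᵀ = [-127, -20]ᵀ.
det = 50·4 − 10² = 100.
p = ((-127)·4 − 10·(-20))/100 = -77/25; q = (50·(-20) − 10·(-127))/100 = 27/10.

p = -3.080, q = 2.700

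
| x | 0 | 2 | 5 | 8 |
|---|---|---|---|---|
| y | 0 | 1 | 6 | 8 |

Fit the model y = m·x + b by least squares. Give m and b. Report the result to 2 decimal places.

m = 1.08, b = -0.31

Sums needed: Σx·x = 93, Σx = 15, Σ1 = 4.
And Σx·y = 96, Σy = 15.
AᵀA·[m, b]ᵀ = Aᵀy becomes [[93, 15]; [15, 4]]·[m, b]ᵀ = [96, 15]ᵀ.
Determinant 93·4 − 15² = 147.
m = (96·4 − 15·15)/147 = 53/49; b = (93·15 − 15·96)/147 = -15/49.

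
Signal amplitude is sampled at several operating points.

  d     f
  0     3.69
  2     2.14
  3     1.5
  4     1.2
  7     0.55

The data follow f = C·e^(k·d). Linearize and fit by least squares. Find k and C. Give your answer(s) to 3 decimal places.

k = -0.272, C = 3.606

Let Y = ln f. Fitting Y = k·d + ln C by least squares:
Σd = 16.0000, Σ(d)² = 78.0000, Σln f = 2.0564, Σd·ln f = -0.7176.
Equations: 78.0000·k + 16.0000·ln C = -0.7176;  16.0000·k + 5·ln C = 2.0564.
Slope k = (n·Σd·ln f − Σd·Σln f)/(n·Σ(d)² − (Σd)²) = (5·-0.7176 − 16.0000·2.0564)/134.0000 = -0.27231; ln C = (Σln f − k·Σd)/n = 1.28268, so C = exp(1.28268) = 3.60628.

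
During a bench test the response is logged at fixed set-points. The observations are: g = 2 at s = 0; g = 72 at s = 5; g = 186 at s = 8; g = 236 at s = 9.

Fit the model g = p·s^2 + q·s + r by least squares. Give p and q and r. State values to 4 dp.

From the data, Σs^2·s^2 = 11282, Σs^2·s = 1366, Σs^2 = 170, Σs·s = 170, Σs = 22, Σ1 = 4.
And Σs^2·g = 32820, Σs·g = 3972, Σg = 496.
So MᵀM·[p, q, r]ᵀ = Mᵀg: [[11282, 1366, 170]; [1366, 170, 22]; [170, 22, 4]]·[p, q, r]ᵀ = [32820, 3972, 496]ᵀ.
Row-reducing yields p = 3, q = -1, r = 2.

p = 3.0000, q = -1.0000, r = 2.0000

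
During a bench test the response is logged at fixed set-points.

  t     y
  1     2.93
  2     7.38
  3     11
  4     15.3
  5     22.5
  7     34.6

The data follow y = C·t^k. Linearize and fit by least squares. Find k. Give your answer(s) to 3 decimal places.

Let Y = ln y. Fitting Y = k·ln t + ln C by least squares:
Sums: Σln t = 6.7334, Σ(ln t)² = 9.9861, Σln y = 14.8569, Σln t·ln y = 19.7084.
Normal system: [[9.9861, 6.7334]; [6.7334, 6]]·[k, ln C]ᵀ = [19.7084, 14.8569]ᵀ.
Slope k = (n·Σln t·ln y − Σln t·Σln y)/(n·Σ(ln t)² − (Σln t)²) = (6·19.7084 − 6.7334·14.8569)/14.5777 = 1.24939; ln C = (Σln y − k·Σln t)/n = 1.07405.

k = 1.249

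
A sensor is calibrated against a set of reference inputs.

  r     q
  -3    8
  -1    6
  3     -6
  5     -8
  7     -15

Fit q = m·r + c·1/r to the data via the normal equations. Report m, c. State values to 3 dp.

m = -1.861, c = -3.978

Compute the Gram sums: Σr·r = 93, Σr·1/r = 5, Σ1/r·1/r = 14141/11025.
Right-hand side: Σr·q = -193, Σ1/r·q = -1513/105.
Normal equations: [[93, 5]; [5, 14141/11025]]·[m, c]ᵀ = [-193, -1513/105]ᵀ.
Determinant 93·(14141/11025) − 5² = 346496/3675.
m = ((-193)·(14141/11025) − 5·(-1513/105))/(346496/3675) = -241861/129936; c = (93·(-1513/105) − 5·(-193))/(346496/3675) = -172305/43312.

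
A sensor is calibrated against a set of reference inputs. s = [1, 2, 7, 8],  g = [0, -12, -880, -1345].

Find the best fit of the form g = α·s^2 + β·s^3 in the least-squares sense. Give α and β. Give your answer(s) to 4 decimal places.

Forming AᵀA = [[6514, 49608]; [49608, 379858]] and Aᵀg = [-129248, -990576]ᵀ gives AᵀA·[α, β]ᵀ = Aᵀg.
Δ = 6514·379858 − 49608² = 13441348.
α = ((-129248)·379858 − 49608·(-990576))/13441348 = 11151856/3360337; β = (6514·(-990576) − 49608·(-129248))/13441348 = -10219320/3360337.

α = 3.3187, β = -3.0412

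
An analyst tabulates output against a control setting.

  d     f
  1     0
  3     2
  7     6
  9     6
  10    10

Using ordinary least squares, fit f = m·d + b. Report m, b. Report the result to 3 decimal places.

Entries of MᵀM: Σd·d = 240, Σd = 30, Σ1 = 5.
Moment sums: Σd·f = 202, Σf = 24.
Normal equations: [[240, 30]; [30, 5]]·[m, b]ᵀ = [202, 24]ᵀ.
Determinant 240·5 − 30² = 300.
m = (202·5 − 30·24)/300 = 29/30; b = (240·24 − 30·202)/300 = -1.

m = 0.967, b = -1.000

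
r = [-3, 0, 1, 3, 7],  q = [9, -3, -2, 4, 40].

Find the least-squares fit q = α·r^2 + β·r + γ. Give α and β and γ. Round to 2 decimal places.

Normal-equation sums: Σr^2·r^2 = 2564, Σr^2·r = 344, Σr^2 = 68, Σr·r = 68, Σr = 8, Σ1 = 5.
And Σr^2·q = 2075, Σr·q = 263, Σq = 48.
Row-reducing yields α = 1607/1628, β = -4067/4884, γ = -3043/1221.

α = 0.99, β = -0.83, γ = -2.49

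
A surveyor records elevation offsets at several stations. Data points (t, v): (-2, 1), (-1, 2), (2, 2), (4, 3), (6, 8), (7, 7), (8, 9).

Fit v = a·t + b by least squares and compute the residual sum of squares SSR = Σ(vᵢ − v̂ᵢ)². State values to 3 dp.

SSR = 10.307

Entries of XᵀX: Σt·t = 174, Σt = 24, Σ1 = 7.
And Σt·v = 181, Σv = 32.
Eliminating b: 7·(row 1) − 24·(row 2) gives 642·a = 7·181 − 24·32 = 499, so a = 499/642.
Then b = (32 − 24·(499/642))/7 = 204/107.
Residuals: 208/321, 559/642, -469/321, -647/321, 153/107, -223/642, 281/321; SSR = 6617/642.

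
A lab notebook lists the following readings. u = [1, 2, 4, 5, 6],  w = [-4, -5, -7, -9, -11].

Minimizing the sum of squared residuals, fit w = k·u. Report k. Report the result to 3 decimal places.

Compute the Gram sums: Σu·u = 82.
And Σu·w = -153.
Hence k = -153 / 82 ≈ -1.86585.

k = -1.866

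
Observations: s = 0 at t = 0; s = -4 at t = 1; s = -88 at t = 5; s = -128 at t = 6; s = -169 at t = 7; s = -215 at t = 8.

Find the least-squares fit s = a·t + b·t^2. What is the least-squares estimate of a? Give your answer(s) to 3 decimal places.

a = -2.644

From the data, Σt·t = 175, Σt·t^2 = 1197, Σt^2·t^2 = 8419.
For Mᵀs: Σt·s = -4115, Σt^2·s = -28853.
MᵀM·[a, b]ᵀ = Mᵀs becomes [[175, 1197]; [1197, 8419]]·[a, b]ᵀ = [-4115, -28853]ᵀ.
Eliminating b: 8419·(row 1) − 1197·(row 2) gives 40516·a = 8419·(-4115) − 1197·(-28853) = -107144, so a = -26786/10129.
Then b = ((-28853) − 1197·(-26786/10129))/8419 = -4415/1447.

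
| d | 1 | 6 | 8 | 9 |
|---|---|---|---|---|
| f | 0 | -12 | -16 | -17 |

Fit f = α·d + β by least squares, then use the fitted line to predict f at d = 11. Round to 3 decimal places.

Compute the Gram sums: Σd·d = 182, Σd = 24, Σ1 = 4.
Moment sums: Σd·f = -353, Σf = -45.
Normal equations: [[182, 24]; [24, 4]]·[α, β]ᵀ = [-353, -45]ᵀ.
Δ = 182·4 − 24² = 152.
α = ((-353)·4 − 24·(-45))/152 = -83/38; β = (182·(-45) − 24·(-353))/152 = 141/76.
At d = 11: f̂ = (-83/38)·(11) + (141/76)·(1) = -1685/76.

f̂ = -22.171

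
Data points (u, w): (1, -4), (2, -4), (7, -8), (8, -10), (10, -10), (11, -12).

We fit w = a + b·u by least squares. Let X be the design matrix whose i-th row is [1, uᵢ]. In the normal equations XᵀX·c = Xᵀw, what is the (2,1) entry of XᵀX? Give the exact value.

Row 2 ↔ basis u, column 1 ↔ basis 1, so (XᵀX)_{2,1} = Σᵢ u = (1)·(1) + (2)·(1) + (7)·(1) + (8)·(1) + (10)·(1) + (11)·(1) = 39.

39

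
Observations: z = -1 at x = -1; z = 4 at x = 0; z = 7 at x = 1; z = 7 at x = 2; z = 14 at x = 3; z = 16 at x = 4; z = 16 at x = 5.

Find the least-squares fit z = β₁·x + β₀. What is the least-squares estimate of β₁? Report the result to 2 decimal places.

Entries of MᵀM: Σx·x = 56, Σx = 14, Σ1 = 7.
For Mᵀz: Σx·z = 208, Σz = 63.
So MᵀM·[β₁, β₀]ᵀ = Mᵀz: [[56, 14]; [14, 7]]·[β₁, β₀]ᵀ = [208, 63]ᵀ.
Eliminating β₀: 7·(row 1) − 14·(row 2) gives 196·β₁ = 7·208 − 14·63 = 574, so β₁ = 41/14.
Then β₀ = (63 − 14·(41/14))/7 = 22/7.

β₁ = 2.93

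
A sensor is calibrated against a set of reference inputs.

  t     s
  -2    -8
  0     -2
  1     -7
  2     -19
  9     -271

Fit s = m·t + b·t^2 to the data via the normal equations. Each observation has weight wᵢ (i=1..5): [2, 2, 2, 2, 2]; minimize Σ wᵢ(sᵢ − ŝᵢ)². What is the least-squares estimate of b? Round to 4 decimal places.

b = -3.0433

Normal-equation sums: Σwᵢ·t·t = 180, Σwᵢ·t·t^2 = 1460, Σwᵢ·t^2·t^2 = 13188.
For AᵀWs: Σwᵢ·t·s = -4936, Σwᵢ·t^2·s = -44132.
So AᵀWA·[m, b]ᵀ = AᵀWs: [[180, 1460]; [1460, 13188]]·[m, b]ᵀ = [-4936, -44132]ᵀ.
det = 180·13188 − 1460² = 242240.
m = ((-4936)·13188 − 1460·(-44132))/242240 = -41453/15140; b = (180·(-44132) − 1460·(-4936))/242240 = -9215/3028.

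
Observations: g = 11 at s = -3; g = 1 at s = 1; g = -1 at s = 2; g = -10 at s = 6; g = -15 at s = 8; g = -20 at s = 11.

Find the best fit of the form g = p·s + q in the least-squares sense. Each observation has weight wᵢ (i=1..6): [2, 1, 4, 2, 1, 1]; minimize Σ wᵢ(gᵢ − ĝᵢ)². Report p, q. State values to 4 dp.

p = -2.2563, q = 3.7014

The normal equations are: 292·p + 34·q = -533;  34·p + 11·q = -36.
det = 292·11 − 34² = 2056.
p = ((-533)·11 − 34·(-36))/2056 = -4639/2056; q = (292·(-36) − 34·(-533))/2056 = 3805/1028.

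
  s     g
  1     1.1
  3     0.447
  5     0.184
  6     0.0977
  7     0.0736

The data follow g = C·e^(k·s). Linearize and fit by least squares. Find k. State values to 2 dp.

k = -0.46

Linearized form: ln g = k·s + ln C. From the 5 transformed points,
AᵀA = [[120.0000, 22.0000]; [22.0000, 5]], rhs = [-43.0033, -7.3377]ᵀ  (here Σs = 22.0000, Σ(s)² = 120.0000, Σln g = -7.3377, Σs·ln g = -43.0033).
Δ = 120.0000·5 − (22.0000)² = 116.0000; k = (-43.0033·5 − 22.0000·-7.3377)/116.0000 = -0.46196, ln C = (120.0000·-7.3377 − 22.0000·-43.0033)/116.0000 = 0.56510.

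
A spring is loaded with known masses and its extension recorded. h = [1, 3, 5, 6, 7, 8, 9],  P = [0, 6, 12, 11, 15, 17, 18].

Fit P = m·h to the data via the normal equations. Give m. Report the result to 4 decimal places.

Forming MᵀM = [[265]] and MᵀP = [547]ᵀ gives MᵀM·[m]ᵀ = MᵀP.
m = 547/265 = 2.06415.

m = 2.0642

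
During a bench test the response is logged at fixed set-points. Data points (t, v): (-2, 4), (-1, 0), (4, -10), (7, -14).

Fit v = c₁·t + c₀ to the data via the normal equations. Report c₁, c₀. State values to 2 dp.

c₁ = -1.96, c₀ = -1.07

Normal-equation sums: Σt·t = 70, Σt = 8, Σ1 = 4.
Right-hand side: Σt·v = -146, Σv = -20.
MᵀM·[c₁, c₀]ᵀ = Mᵀv becomes [[70, 8]; [8, 4]]·[c₁, c₀]ᵀ = [-146, -20]ᵀ.
Eliminating c₀: 4·(row 1) − 8·(row 2) gives 216·c₁ = 4·(-146) − 8·(-20) = -424, so c₁ = -53/27.
Then c₀ = ((-20) − 8·(-53/27))/4 = -29/27.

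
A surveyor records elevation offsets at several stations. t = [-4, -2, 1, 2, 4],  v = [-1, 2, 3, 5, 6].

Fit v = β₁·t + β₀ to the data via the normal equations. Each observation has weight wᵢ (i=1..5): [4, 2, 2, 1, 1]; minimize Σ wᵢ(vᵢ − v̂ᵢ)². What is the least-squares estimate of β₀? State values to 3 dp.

With design matrix X, XᵀWX = [[94, -12]; [-12, 10]] and XᵀWv = [48, 17]ᵀ.
Eliminating β₀: 10·(row 1) − (-12)·(row 2) gives 796·β₁ = 10·48 − (-12)·17 = 684, so β₁ = 171/199.
Then β₀ = (17 − (-12)·(171/199))/10 = 1087/398.

β₀ = 2.731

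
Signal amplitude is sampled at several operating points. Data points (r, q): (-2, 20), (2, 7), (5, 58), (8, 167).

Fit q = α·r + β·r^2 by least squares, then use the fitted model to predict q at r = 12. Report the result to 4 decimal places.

q̂ = 396.8828

Entries of MᵀM: Σr·r = 97, Σr·r^2 = 637, Σr^2·r^2 = 4753.
And Σr·q = 1600, Σr^2·q = 12246.
MᵀM·[α, β]ᵀ = Mᵀq becomes [[97, 637]; [637, 4753]]·[α, β]ᵀ = [1600, 12246]ᵀ.
det = 97·4753 − 637² = 55272.
α = (1600·4753 − 637·12246)/55272 = -1999/564; β = (97·12246 − 637·1600)/55272 = 84331/27636.
At r = 12: q̂ = (-1999/564)·(12) + (84331/27636)·(144) = 914021/2303.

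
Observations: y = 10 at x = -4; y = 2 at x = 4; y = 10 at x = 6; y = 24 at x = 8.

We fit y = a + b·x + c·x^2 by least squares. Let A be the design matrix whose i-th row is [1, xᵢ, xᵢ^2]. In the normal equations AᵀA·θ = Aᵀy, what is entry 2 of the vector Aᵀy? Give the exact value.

Entry 2 ↔ basis x, so (Aᵀy)_{2} = Σᵢ (x)·yᵢ = (-4)·(10) + (4)·(2) + (6)·(10) + (8)·(24) = 220.

220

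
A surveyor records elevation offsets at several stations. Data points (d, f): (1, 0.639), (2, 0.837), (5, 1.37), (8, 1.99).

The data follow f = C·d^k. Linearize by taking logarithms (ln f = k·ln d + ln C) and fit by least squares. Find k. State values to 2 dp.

k = 0.54

Taking logs, ln f = k·ln d + ln C, so regress ln f on ln d.
XᵀX = [[7.3948, 4.3820]; [4.3820, 4]], rhs = [1.8143, 0.3772]ᵀ  (here Σln d = 4.3820, Σ(ln d)² = 7.3948, Σln f = 0.3772, Σln d·ln f = 1.8143).
Δ = 7.3948·4 − (4.3820)² = 10.3771; k = (1.8143·4 − 4.3820·0.3772)/10.3771 = 0.54007, ln C = (7.3948·0.3772 − 4.3820·1.8143)/10.3771 = -0.49736.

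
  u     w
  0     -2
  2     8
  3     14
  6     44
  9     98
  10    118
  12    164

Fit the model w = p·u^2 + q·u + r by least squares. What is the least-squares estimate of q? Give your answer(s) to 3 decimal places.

q = 2.068

Setting ∂/∂p … = 0 gives: 38690·p + 3708·q + 374·r = 45096;  3708·p + 374·q + 42·r = 4352;  374·p + 42·q + 7·r = 444.
Solving the 3×3 system (Gaussian elimination) gives p = 3912/3989, q = 503132/243329, r = -334548/243329.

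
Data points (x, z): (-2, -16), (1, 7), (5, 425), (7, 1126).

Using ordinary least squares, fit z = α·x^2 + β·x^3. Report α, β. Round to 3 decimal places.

α = 2.054, β = 2.989

Compute the Gram sums: Σx^2·x^2 = 3043, Σx^2·x^3 = 19901, Σx^3·x^3 = 133339.
For Mᵀz: Σx^2·z = 65742, Σx^3·z = 439478.
Normal equations: [[3043, 19901]; [19901, 133339]]·[α, β]ᵀ = [65742, 439478]ᵀ.
Δ = 3043·133339 − 19901² = 9700776.
α = (65742·133339 − 19901·439478)/9700776 = 4980215/2425194; β = (3043·439478 − 19901·65742)/9700776 = 7250003/2425194.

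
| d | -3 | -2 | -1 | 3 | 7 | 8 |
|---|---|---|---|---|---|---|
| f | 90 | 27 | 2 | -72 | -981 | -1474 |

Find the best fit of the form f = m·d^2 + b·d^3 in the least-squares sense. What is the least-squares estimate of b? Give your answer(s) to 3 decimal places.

Compute the Gram sums: Σd^2·d^2 = 6676, Σd^2·d^3 = 49542, Σd^3·d^3 = 381316.
And Σd^2·f = -142133, Σd^3·f = -1095763.
AᵀA·[m, b]ᵀ = Aᵀf becomes [[6676, 49542]; [49542, 381316]]·[m, b]ᵀ = [-142133, -1095763]ᵀ.
Δ = 6676·381316 − 49542² = 91255852.
m = ((-142133)·381316 − 49542·(-1095763))/91255852 = 44351759/45627926; b = (6676·(-1095763) − 49542·(-142133))/91255852 = -136880351/45627926.

b = -3.000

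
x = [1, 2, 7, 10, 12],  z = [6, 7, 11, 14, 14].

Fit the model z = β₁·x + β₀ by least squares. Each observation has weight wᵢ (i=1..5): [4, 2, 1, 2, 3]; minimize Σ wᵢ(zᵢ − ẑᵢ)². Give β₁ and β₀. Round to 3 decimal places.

β₁ = 0.765, β₀ = 5.387

Setting ∂/∂β₁ … = 0 gives: 693·β₁ + 71·β₀ = 913;  71·β₁ + 12·β₀ = 119.
(Σwᵢ·x·x = 693, Σwᵢ·x = 71, Σwᵢ·1 = 12, Σwᵢ·x·z = 913, Σwᵢ·z = 119.)
Determinant 693·12 − 71² = 3275.
β₁ = (913·12 − 71·119)/3275 = 2507/3275; β₀ = (693·119 − 71·913)/3275 = 17644/3275.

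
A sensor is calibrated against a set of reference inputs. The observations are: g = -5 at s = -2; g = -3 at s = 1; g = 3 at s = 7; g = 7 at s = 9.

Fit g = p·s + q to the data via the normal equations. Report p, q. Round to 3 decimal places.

Setting ∂/∂p … = 0 gives: 135·p + 15·q = 91;  15·p + 4·q = 2.
Eliminating q: 4·(row 1) − 15·(row 2) gives 315·p = 4·91 − 15·2 = 334, so p = 334/315.
Then q = (2 − 15·(334/315))/4 = -73/21.

p = 1.060, q = -3.476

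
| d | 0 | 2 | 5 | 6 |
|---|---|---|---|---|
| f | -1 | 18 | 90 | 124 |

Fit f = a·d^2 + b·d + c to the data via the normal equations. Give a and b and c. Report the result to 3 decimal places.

a = 2.794, b = 4.150, c = -1.136

Sums needed: Σd^2·d^2 = 1937, Σd^2·d = 349, Σd^2 = 65, Σd·d = 65, Σd = 13, Σ1 = 4.
And Σd^2·f = 6786, Σd·f = 1230, Σf = 231.
Row-reducing yields a = 989/354, b = 1469/354, c = -67/59.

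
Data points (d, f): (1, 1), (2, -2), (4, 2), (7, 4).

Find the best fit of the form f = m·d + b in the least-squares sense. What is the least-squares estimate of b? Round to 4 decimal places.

From the data, Σd·d = 70, Σd = 14, Σ1 = 4.
And Σd·f = 33, Σf = 5.
det = 70·4 − 14² = 84.
m = (33·4 − 14·5)/84 = 31/42; b = (70·5 − 14·33)/84 = -4/3.

b = -1.3333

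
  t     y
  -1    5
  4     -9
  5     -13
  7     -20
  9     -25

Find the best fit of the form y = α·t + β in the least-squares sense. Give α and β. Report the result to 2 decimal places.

Setting ∂/∂α … = 0 gives: 172·α + 24·β = -471;  24·α + 5·β = -62.
(Σt·t = 172, Σt = 24, Σ1 = 5, Σt·y = -471, Σy = -62.)
Eliminating β: 5·(row 1) − 24·(row 2) gives 284·α = 5·(-471) − 24·(-62) = -867, so α = -867/284.
Then β = ((-62) − 24·(-867/284))/5 = 160/71.

α = -3.05, β = 2.25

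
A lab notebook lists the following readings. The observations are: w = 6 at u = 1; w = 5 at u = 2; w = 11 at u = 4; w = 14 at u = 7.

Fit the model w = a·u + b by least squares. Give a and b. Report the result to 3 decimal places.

Sums needed: Σu·u = 70, Σu = 14, Σ1 = 4.
Right-hand side: Σu·w = 158, Σw = 36.
AᵀA·[a, b]ᵀ = Aᵀw becomes [[70, 14]; [14, 4]]·[a, b]ᵀ = [158, 36]ᵀ.
det = 70·4 − 14² = 84.
a = (158·4 − 14·36)/84 = 32/21; b = (70·36 − 14·158)/84 = 11/3.

a = 1.524, b = 3.667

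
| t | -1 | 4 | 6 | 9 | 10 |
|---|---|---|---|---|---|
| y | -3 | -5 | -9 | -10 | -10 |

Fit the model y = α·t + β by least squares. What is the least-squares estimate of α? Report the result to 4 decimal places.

Entries of XᵀX: Σt·t = 234, Σt = 28, Σ1 = 5.
Moment sums: Σt·y = -261, Σy = -37.
Normal equations: [[234, 28]; [28, 5]]·[α, β]ᵀ = [-261, -37]ᵀ.
Eliminating β: 5·(row 1) − 28·(row 2) gives 386·α = 5·(-261) − 28·(-37) = -269, so α = -269/386.
Then β = ((-37) − 28·(-269/386))/5 = -675/193.

α = -0.6969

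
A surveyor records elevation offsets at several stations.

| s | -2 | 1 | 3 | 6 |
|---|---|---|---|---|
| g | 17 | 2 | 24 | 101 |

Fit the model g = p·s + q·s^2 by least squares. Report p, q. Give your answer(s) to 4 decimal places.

From the data, Σs·s = 50, Σs·s^2 = 236, Σs^2·s^2 = 1394.
Moment sums: Σs·g = 646, Σs^2·g = 3922.
det = 50·1394 − 236² = 14004.
p = (646·1394 − 236·3922)/14004 = -2089/1167; q = (50·3922 − 236·646)/14004 = 3637/1167.

p = -1.7901, q = 3.1165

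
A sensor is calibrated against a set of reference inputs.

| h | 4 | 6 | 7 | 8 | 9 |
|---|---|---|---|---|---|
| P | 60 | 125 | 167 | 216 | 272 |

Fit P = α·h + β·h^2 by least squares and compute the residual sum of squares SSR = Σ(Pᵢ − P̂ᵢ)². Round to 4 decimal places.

Entries of MᵀM: Σh·h = 246, Σh·h^2 = 1864, Σh^2·h^2 = 14610.
And Σh·P = 6335, Σh^2·P = 49499.
So MᵀM·[α, β]ᵀ = MᵀP: [[246, 1864]; [1864, 14610]]·[α, β]ᵀ = [6335, 49499]ᵀ.
Eliminating β: 14610·(row 1) − 1864·(row 2) gives 119564·α = 14610·6335 − 1864·49499 = 288214, so α = 144107/59782.
Then β = (49499 − 1864·(144107/59782))/14610 = 184157/59782.
Residuals: 31990/29891, -10772/29891, -344/421, -12996/29891, 23512/29891; SSR = 82220/29891.

SSR = 2.7507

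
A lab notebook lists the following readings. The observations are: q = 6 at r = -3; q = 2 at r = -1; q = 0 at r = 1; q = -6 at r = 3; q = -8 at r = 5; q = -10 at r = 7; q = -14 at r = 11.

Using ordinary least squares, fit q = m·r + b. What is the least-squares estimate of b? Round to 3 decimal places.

b = 0.508

Setting ∂/∂m … = 0 gives: 215·m + 23·b = -302;  23·m + 7·b = -30.
(Σr·r = 215, Σr = 23, Σ1 = 7, Σr·q = -302, Σq = -30.)
det = 215·7 − 23² = 976.
m = ((-302)·7 − 23·(-30))/976 = -89/61; b = (215·(-30) − 23·(-302))/976 = 31/61.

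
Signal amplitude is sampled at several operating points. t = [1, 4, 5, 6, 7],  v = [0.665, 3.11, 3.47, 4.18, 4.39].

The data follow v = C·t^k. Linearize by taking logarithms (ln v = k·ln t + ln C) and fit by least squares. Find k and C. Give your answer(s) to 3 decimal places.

Let Y = ln v. Fitting Y = k·ln t + ln C by least squares:
Σln t = 6.7334, Σ(ln t)² = 11.5091, Σln v = 4.8804, Σln t·ln v = 9.0167.
Normal system: [[11.5091, 6.7334]; [6.7334, 5]]·[k, ln C]ᵀ = [9.0167, 4.8804]ᵀ.
Δ = 11.5091·5 − (6.7334)² = 12.2067; k = (9.0167·5 − 6.7334·4.8804)/12.2067 = 1.00122, ln C = (11.5091·4.8804 − 6.7334·9.0167)/12.2067 = -0.37224, so C = exp(-0.37224) = 0.68919.

k = 1.001, C = 0.689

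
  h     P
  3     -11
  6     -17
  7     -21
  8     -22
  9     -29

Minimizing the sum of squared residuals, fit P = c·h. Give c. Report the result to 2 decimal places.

The normal equations are: 239·c = -719.
(Σh·h = 239, Σh·P = -719.)
c = (-719)/239 = -3.00837.

c = -3.01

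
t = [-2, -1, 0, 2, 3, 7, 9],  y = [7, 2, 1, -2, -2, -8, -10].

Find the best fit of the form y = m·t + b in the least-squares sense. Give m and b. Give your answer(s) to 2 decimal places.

Forming MᵀM = [[148, 18]; [18, 7]] and Mᵀy = [-172, -12]ᵀ gives MᵀM·[m, b]ᵀ = Mᵀy.
Eliminating b: 7·(row 1) − 18·(row 2) gives 712·m = 7·(-172) − 18·(-12) = -988, so m = -247/178.
Then b = ((-12) − 18·(-247/178))/7 = 165/89.

m = -1.39, b = 1.85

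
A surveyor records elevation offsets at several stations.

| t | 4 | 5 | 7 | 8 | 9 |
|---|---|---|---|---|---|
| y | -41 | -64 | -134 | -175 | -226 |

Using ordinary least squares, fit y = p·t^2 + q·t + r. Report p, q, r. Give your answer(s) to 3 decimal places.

The normal equations are: 13939·p + 1773·q + 235·r = -38328;  1773·p + 235·q + 33·r = -4856;  235·p + 33·q + 5·r = -640.
(Σt^2·t^2 = 13939, Σt^2·t = 1773, Σt^2 = 235, Σt·t = 235, Σt = 33, Σ1 = 5, Σt^2·y = -38328, Σt·y = -4856, Σy = -640.)
Inverting the 3×3 Gram matrix, [p, q, r]ᵀ = [-244/77, 320/77, -500/77]ᵀ.

p = -3.169, q = 4.156, r = -6.494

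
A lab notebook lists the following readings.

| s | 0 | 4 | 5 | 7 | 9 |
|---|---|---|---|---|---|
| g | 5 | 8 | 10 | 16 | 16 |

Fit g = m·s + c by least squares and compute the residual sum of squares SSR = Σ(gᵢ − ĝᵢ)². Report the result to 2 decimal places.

The normal equations are: 171·m + 25·c = 338;  25·m + 5·c = 55.
(Σs·s = 171, Σs = 25, Σ1 = 5, Σs·g = 338, Σg = 55.)
Eliminating c: 5·(row 1) − 25·(row 2) gives 230·m = 5·338 − 25·55 = 315, so m = 63/46.
Then c = (55 − 25·(63/46))/5 = 191/46.
Residuals: 39/46, -75/46, -1, 52/23, -11/23; SSR = 447/46.

SSR = 9.72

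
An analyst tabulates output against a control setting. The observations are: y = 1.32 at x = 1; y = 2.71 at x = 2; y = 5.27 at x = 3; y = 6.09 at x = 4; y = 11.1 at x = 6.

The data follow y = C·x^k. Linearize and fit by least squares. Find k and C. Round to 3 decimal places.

With ln yᵢ as the transformed response and ln xᵢ as the regressor:
Over the data: Σln x = 4.9698, Σ(ln x)² = 6.8196, Σln y = 7.1502, Σln x·ln y = 9.3342.
Normal system: [[6.8196, 4.9698]; [4.9698, 5]]·[k, ln C]ᵀ = [9.3342, 7.1502]ᵀ.
Slope k = (n·Σln x·ln y − Σln x·Σln y)/(n·Σ(ln x)² − (Σln x)²) = (5·9.3342 − 4.9698·7.1502)/9.3990 = 1.18477; ln C = (Σln y − k·Σln x)/n = 0.25243, so C = exp(0.25243) = 1.28714.

k = 1.185, C = 1.287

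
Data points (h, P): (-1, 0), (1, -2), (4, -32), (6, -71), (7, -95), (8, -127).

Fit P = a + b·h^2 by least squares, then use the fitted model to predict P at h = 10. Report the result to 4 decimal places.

With design matrix A, AᵀA = [[6, 167]; [167, 8051]] and AᵀP = [-327, -15853]ᵀ.
Δ = 6·8051 − 167² = 20417.
a = ((-327)·8051 − 167·(-15853))/20417 = 14774/20417; b = (6·(-15853) − 167·(-327))/20417 = -40509/20417.
At h = 10: P̂ = (14774/20417)·(1) + (-40509/20417)·(100) = -4036126/20417.

P̂ = -197.6846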